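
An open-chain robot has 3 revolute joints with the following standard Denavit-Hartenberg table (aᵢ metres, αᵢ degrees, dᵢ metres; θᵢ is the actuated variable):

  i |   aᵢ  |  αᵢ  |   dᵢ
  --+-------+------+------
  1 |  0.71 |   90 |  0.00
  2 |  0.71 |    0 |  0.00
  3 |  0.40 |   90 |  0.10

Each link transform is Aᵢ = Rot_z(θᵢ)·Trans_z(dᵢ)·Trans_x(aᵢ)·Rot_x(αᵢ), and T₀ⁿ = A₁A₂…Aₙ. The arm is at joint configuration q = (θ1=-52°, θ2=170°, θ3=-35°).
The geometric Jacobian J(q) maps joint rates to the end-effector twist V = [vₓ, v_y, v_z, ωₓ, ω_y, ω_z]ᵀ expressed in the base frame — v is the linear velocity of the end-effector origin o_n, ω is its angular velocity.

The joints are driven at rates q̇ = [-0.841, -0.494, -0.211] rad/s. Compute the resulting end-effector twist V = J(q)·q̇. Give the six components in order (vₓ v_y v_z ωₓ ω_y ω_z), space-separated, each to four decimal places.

0.2888 0.0020 0.5448 0.5555 0.4340 -0.8410

o_n = [-0.2463, 0.1528, 0.4061]
J₁: ẑ×o_n = [-0.1528, -0.2463, 0.0000], ω = ẑ
J2: z=[-0.7880, -0.6157, 0.0000] o=[0.4371, -0.5595, 0.0000] → [-0.2500, 0.3200, -0.9821, -0.7880, -0.6157, 0.0000]
J3: z=[-0.7880, -0.6157, 0.0000] o=[0.0066, -0.0085, 0.1233] → [-0.1741, 0.2229, -0.2828, -0.7880, -0.6157, 0.0000]
V = J·q̇ = [0.2888, 0.0020, 0.5448, 0.5555, 0.4340, -0.8410]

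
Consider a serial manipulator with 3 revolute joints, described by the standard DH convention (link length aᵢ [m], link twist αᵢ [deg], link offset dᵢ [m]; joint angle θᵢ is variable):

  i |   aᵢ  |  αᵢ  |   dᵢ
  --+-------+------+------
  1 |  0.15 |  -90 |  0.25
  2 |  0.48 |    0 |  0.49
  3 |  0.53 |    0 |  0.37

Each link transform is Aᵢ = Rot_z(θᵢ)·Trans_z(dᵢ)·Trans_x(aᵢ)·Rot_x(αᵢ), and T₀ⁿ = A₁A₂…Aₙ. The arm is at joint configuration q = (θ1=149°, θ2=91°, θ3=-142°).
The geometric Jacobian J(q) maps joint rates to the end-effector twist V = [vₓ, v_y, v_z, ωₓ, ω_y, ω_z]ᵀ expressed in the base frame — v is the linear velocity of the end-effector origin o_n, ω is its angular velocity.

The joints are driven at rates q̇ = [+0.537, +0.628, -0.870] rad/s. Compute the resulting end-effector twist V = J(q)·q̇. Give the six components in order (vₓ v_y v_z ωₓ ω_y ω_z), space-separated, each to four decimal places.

0.6082 -0.6631 0.0860 0.1246 0.2074 0.5370

o_n = [-0.8502, -0.4924, 0.1820]
J₁: ẑ×o_n = [0.4924, -0.8502, 0.0000], ω = ẑ
J2: z=[-0.5150, -0.8572, 0.0000] o=[-0.1286, 0.0773, 0.2500] → [0.0583, -0.0350, -0.3252, -0.5150, -0.8572, 0.0000]
J3: z=[-0.5150, -0.8572, 0.0000] o=[-0.3738, -0.3471, -0.2299] → [-0.3531, 0.2121, -0.3335, -0.5150, -0.8572, 0.0000]
V = J·q̇ = [0.6082, -0.6631, 0.0860, 0.1246, 0.2074, 0.5370]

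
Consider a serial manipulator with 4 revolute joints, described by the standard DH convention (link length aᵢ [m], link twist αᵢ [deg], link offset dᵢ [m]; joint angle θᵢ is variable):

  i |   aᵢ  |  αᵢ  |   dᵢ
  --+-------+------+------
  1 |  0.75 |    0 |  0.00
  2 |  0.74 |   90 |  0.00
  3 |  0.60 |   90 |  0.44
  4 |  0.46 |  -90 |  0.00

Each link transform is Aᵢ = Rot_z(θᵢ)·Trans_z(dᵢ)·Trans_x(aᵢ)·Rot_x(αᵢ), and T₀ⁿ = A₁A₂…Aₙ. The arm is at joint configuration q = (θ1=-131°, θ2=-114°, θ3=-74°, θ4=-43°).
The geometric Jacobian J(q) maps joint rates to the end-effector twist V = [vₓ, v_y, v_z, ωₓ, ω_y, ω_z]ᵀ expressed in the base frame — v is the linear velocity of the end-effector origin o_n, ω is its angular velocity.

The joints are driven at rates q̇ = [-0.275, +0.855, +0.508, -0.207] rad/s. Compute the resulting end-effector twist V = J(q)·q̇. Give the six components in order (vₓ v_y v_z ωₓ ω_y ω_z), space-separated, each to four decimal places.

o_n = [-0.7994, 0.3919, -0.9001]
J₁: ẑ×o_n = [-0.3919, -0.7994, 0.0000], ω = ẑ
J2: z=[0.0000, 0.0000, 1.0000] o=[-0.4920, -0.5660, 0.0000] → [-0.9580, -0.3074, 0.0000, 0.0000, 0.0000, 1.0000]
J3: z=[0.9063, 0.4226, 0.0000] o=[-0.8048, 0.1046, 0.0000] → [-0.3804, 0.8158, 0.2581, 0.9063, 0.4226, 0.0000]
J4: z=[0.4062, -0.8712, -0.2756] o=[-0.4759, 0.4405, -0.5768] → [0.2684, 0.2205, -0.3016, 0.4062, -0.8712, -0.2756]
V = J·q̇ = [-0.9601, 0.3258, 0.1935, 0.3763, 0.3950, 0.6371]

-0.9601 0.3258 0.1935 0.3763 0.3950 0.6371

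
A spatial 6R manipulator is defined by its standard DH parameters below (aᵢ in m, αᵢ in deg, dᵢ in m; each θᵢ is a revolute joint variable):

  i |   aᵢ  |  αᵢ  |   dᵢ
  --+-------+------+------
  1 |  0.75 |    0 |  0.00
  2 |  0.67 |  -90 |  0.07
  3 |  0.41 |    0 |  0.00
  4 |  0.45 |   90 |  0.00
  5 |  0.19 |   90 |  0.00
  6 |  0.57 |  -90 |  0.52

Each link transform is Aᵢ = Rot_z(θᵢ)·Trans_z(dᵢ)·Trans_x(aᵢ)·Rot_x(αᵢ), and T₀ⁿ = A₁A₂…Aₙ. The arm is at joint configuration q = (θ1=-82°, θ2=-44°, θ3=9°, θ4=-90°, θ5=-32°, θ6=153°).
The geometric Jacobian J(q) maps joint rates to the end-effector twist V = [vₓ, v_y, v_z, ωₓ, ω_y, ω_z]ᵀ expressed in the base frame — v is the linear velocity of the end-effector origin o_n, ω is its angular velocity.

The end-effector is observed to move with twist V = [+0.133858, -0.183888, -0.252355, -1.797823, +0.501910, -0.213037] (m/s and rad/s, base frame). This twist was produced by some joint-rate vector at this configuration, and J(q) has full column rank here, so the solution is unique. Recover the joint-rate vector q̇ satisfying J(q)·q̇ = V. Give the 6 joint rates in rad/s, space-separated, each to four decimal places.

-0.0220 -0.1250 -0.9680 -0.8400 -0.6530 -0.0690

o_n = [-0.5890, -1.2333, -0.0476]
J₁: ẑ×o_n = [1.2333, -0.5890, 0.0000], ω = ẑ
J2: z=[0.0000, 0.0000, 1.0000] o=[0.1044, -0.7427, 0.0000] → [0.4906, -0.6934, 0.0000, 0.0000, 0.0000, 1.0000]
J3: z=[0.8090, -0.5878, 0.0000] o=[-0.2894, -1.2847, 0.0700] → [0.0691, 0.0952, -0.1345, 0.8090, -0.5878, 0.0000]
J4: z=[0.8090, -0.5878, 0.0000] o=[-0.5275, -1.6124, 0.0059] → [0.0314, 0.0433, 0.2705, 0.8090, -0.5878, 0.0000]
J5: z=[0.5805, 0.7991, 0.1564] o=[-0.5688, -1.6693, 0.4503] → [-0.4661, 0.2859, 0.2692, 0.5805, 0.7991, 0.1564]
J6: z=[-0.6374, 0.5655, -0.5234] o=[-0.6651, -1.6305, 0.6095] → [-0.1637, -0.4586, -0.2962, -0.6374, 0.5655, -0.5234]
q̇ = J⁺·V = [-0.0220, -0.1250, -0.9680, -0.8400, -0.6530, -0.0690]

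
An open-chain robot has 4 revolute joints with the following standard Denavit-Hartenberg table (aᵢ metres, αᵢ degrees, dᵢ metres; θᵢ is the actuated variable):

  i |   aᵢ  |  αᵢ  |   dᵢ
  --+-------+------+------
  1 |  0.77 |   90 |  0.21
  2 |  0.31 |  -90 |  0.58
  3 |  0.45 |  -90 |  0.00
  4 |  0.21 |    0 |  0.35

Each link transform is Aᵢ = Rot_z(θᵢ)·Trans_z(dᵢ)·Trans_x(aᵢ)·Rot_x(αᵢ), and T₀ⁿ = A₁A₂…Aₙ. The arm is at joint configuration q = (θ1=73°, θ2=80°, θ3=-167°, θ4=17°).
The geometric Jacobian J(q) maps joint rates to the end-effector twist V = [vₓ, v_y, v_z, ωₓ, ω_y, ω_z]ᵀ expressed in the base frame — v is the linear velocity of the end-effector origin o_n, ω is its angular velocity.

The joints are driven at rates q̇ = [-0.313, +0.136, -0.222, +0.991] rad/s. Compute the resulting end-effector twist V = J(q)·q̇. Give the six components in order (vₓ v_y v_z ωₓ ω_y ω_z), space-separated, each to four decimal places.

0.0720 -0.1394 -0.0803 1.1287 -0.0760 -0.1320

o_n = [1.2511, 0.4413, -0.0423]
J₁: ẑ×o_n = [-0.4413, 1.2511, 0.0000], ω = ẑ
J2: z=[0.9563, -0.2924, 0.0000] o=[0.2251, 0.7364, 0.2100] → [0.0738, 0.2413, 0.0179, 0.9563, -0.2924, 0.0000]
J3: z=[-0.2879, -0.9418, 0.1736] o=[0.7955, 0.6183, 0.5153] → [0.5559, -0.0814, 0.4800, -0.2879, -0.9418, 0.1736]
J4: z=[0.9432, -0.2475, 0.2215] o=[0.8701, 0.5158, 0.0835] → [0.0477, 0.2031, 0.0240, 0.9432, -0.2475, 0.2215]
V = J·q̇ = [0.0720, -0.1394, -0.0803, 1.1287, -0.0760, -0.1320]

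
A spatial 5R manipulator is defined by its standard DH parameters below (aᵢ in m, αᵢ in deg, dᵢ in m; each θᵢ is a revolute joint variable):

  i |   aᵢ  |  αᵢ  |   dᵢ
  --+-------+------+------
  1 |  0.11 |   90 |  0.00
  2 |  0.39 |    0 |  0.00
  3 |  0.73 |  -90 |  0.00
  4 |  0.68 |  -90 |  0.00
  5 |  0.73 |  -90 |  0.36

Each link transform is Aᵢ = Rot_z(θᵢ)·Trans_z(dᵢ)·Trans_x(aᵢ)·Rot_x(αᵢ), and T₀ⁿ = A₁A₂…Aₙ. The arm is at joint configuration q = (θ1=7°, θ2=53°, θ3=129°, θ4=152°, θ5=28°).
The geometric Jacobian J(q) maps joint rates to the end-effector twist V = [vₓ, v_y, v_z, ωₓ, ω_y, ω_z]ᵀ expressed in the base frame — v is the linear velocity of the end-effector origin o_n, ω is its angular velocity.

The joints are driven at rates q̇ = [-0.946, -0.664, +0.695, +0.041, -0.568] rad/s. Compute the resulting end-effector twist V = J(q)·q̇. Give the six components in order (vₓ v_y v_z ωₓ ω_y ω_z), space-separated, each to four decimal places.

o_n = [0.8968, 0.4164, 0.6752]
J₁: ẑ×o_n = [-0.4164, 0.8968, 0.0000], ω = ẑ
J2: z=[0.1219, -0.9925, 0.0000] o=[0.1092, 0.0134, 0.0000] → [-0.6702, -0.0823, 0.8309, 0.1219, -0.9925, 0.0000]
J3: z=[0.1219, -0.9925, 0.0000] o=[0.3421, 0.0420, 0.3115] → [-0.3610, -0.0443, 0.5962, 0.1219, -0.9925, 0.0000]
J4: z=[0.0346, 0.0043, -0.9994] o=[-0.3820, -0.0469, 0.2860] → [0.4647, -1.2915, 0.0106, 0.0346, 0.0043, -0.9994]
J5: z=[0.5733, -0.8192, 0.0164] o=[0.1747, 0.3431, 0.3069] → [-0.3029, -0.1993, 0.6336, 0.5733, -0.8192, 0.0164]
V = J·q̇ = [0.7791, -0.7643, -0.4968, -0.3204, 0.4347, -0.9963]

0.7791 -0.7643 -0.4968 -0.3204 0.4347 -0.9963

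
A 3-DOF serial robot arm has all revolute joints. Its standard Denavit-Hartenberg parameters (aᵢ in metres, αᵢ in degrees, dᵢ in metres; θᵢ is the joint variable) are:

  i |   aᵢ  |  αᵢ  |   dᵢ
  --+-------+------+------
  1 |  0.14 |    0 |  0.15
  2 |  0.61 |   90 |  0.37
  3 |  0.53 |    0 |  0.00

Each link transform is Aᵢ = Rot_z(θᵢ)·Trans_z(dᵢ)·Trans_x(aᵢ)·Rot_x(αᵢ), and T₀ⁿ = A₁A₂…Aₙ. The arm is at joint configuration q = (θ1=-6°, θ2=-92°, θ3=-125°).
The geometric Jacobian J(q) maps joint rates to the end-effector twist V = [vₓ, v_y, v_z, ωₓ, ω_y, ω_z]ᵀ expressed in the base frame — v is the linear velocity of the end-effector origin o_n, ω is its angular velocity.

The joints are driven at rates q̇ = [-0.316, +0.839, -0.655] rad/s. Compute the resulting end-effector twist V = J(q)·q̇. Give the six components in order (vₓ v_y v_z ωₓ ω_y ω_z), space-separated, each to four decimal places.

o_n = [0.0966, -0.3177, 0.0858]
J₁: ẑ×o_n = [0.3177, 0.0966, -0.0000], ω = ẑ
J2: z=[0.0000, 0.0000, 1.0000] o=[0.1392, -0.0146, 0.1500] → [0.3030, -0.0426, 0.0000, 0.0000, 0.0000, 1.0000]
J3: z=[-0.9903, 0.1392, 0.0000] o=[0.0543, -0.6187, 0.5200] → [-0.0604, -0.4299, -0.3040, -0.9903, 0.1392, 0.0000]
V = J·q̇ = [0.1934, 0.2153, 0.1991, 0.6486, -0.0912, 0.5230]

0.1934 0.2153 0.1991 0.6486 -0.0912 0.5230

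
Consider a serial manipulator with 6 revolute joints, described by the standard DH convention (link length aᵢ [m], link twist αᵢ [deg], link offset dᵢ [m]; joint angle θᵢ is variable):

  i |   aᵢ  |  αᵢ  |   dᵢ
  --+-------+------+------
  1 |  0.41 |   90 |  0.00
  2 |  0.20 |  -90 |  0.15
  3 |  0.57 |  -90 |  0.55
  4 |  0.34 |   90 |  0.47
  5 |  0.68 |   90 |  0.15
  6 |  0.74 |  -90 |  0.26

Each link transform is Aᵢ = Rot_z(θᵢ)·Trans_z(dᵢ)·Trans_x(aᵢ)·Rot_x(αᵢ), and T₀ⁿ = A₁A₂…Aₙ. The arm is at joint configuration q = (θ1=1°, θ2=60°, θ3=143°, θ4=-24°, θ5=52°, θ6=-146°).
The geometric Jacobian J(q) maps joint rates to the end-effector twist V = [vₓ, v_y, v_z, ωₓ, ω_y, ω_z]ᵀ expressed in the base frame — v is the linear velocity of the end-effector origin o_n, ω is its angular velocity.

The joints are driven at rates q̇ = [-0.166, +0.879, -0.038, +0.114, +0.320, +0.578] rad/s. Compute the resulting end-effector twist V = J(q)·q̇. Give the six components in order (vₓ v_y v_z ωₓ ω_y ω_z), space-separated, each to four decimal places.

0.6407 0.1219 -1.3509 -0.4131 -0.5211 -0.0179

o_n = [-0.5621, 0.2805, -0.5806]
J₁: ẑ×o_n = [-0.2805, -0.5621, 0.0000], ω = ẑ
J2: z=[0.0175, -0.9998, 0.0000] o=[0.4099, 0.0072, 0.0000] → [0.5805, 0.0101, -0.9672, 0.0175, -0.9998, 0.0000]
J3: z=[-0.8659, -0.0151, 0.5000] o=[0.5125, -0.1411, 0.1732] → [-0.1994, -1.1901, -0.3813, -0.8659, -0.0151, 0.5000]
J4: z=[-0.2869, -0.8038, -0.5212] o=[-0.1973, 0.1896, 0.0540] → [0.5574, 0.0081, -0.3194, -0.2869, -0.8038, -0.5212]
J5: z=[-0.6244, -0.2557, 0.7381] o=[-0.5791, -0.0055, -0.3367] → [-0.1488, -0.1398, -0.1743, -0.6244, -0.2557, 0.7381]
J6: z=[-0.3959, 0.9182, -0.0168] o=[-1.1307, -0.2497, -0.6846] → [0.1044, 0.0316, -0.7319, -0.3959, 0.9182, -0.0168]
V = J·q̇ = [0.6407, 0.1219, -1.3509, -0.4131, -0.5211, -0.0179]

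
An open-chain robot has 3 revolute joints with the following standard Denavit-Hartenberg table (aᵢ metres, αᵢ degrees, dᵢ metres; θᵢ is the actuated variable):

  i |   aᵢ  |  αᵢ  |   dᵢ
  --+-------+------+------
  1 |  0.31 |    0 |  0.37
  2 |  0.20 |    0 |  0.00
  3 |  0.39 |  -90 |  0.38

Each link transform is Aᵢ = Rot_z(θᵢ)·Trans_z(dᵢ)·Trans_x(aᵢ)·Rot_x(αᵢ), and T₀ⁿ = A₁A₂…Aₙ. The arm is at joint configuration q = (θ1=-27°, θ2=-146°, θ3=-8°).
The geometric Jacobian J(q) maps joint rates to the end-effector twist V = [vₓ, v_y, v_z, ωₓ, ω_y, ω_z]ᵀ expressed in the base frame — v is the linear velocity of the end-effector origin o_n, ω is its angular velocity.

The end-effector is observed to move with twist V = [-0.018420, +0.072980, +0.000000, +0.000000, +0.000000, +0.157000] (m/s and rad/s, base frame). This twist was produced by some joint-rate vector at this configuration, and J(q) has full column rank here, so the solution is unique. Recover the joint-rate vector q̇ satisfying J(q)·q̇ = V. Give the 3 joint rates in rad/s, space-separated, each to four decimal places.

o_n = [-0.3122, -0.1583, 0.7500]
J₁: ẑ×o_n = [0.1583, -0.3122, 0.0000], ω = ẑ
J2: z=[0.0000, 0.0000, 1.0000] o=[0.2762, -0.1407, 0.3700] → [0.0176, -0.5884, 0.0000, 0.0000, 0.0000, 1.0000]
J3: z=[0.0000, 0.0000, 1.0000] o=[0.0777, -0.1651, 0.3700] → [-0.0068, -0.3899, 0.0000, 0.0000, 0.0000, 1.0000]
q̇ = J⁺·V = [-0.0050, -0.6780, 0.8400]

-0.0050 -0.6780 0.8400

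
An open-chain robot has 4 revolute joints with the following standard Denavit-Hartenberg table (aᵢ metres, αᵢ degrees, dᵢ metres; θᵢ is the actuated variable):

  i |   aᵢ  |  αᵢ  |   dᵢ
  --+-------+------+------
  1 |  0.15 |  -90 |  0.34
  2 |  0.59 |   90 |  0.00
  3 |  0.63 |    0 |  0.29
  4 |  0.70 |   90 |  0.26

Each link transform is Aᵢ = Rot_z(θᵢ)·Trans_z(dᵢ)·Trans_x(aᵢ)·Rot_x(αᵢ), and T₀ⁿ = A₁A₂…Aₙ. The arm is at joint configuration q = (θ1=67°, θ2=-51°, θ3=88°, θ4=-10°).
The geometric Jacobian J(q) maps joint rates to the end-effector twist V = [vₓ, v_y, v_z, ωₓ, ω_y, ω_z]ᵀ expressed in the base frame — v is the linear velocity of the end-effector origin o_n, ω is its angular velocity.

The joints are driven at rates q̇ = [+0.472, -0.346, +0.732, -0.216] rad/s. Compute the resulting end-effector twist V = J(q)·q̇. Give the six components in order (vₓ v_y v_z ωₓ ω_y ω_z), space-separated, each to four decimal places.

o_n = [-1.1320, 0.6970, 1.2748]
J₁: ẑ×o_n = [-0.6970, -1.1320, 0.0000], ω = ẑ
J2: z=[-0.9205, 0.3907, 0.0000] o=[0.0586, 0.1381, 0.3400] → [0.3653, 0.8605, -0.0493, -0.9205, 0.3907, 0.0000]
J3: z=[-0.3037, -0.7154, 0.6293] o=[0.2037, 0.4799, 0.7985] → [-0.4774, -0.6959, -1.0214, -0.3037, -0.7154, 0.6293]
J4: z=[-0.3037, -0.7154, 0.6293] o=[-0.4585, 0.5311, 0.9981] → [-0.3023, -0.3398, -0.5321, -0.3037, -0.7154, 0.6293]
V = J·q̇ = [-0.7395, -1.2680, -0.6157, 0.1618, -0.5043, 0.7967]

-0.7395 -1.2680 -0.6157 0.1618 -0.5043 0.7967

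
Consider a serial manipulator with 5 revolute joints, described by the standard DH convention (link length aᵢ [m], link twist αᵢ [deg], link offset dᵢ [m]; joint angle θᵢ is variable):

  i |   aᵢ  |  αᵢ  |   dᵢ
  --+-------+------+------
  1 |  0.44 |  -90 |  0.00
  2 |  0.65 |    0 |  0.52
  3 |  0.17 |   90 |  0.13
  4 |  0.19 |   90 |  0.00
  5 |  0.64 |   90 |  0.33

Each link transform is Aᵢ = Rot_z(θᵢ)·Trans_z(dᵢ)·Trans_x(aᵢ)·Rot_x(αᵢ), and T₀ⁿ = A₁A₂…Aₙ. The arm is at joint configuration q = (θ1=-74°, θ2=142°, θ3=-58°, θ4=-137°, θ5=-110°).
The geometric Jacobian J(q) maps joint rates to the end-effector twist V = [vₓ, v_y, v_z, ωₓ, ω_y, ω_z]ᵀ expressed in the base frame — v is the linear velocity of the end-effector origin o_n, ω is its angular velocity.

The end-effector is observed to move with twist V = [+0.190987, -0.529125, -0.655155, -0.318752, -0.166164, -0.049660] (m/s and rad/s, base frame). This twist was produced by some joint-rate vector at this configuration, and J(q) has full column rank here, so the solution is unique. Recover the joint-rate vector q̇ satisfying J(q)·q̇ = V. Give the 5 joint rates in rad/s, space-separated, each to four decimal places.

o_n = [0.6900, 0.8989, -0.4293]
J₁: ẑ×o_n = [-0.8989, 0.6900, 0.0000], ω = ẑ
J2: z=[0.9613, 0.2756, 0.0000] o=[0.1213, -0.4230, 0.0000] → [-0.1183, 0.4127, 1.1139, 0.9613, 0.2756, 0.0000]
J3: z=[0.9613, 0.2756, 0.0000] o=[0.4800, 0.2127, -0.4002] → [-0.0080, 0.0280, 0.6017, 0.9613, 0.2756, 0.0000]
J4: z=[0.2741, -0.9560, 0.1045] o=[0.6098, 0.2315, -0.5692] → [-0.2036, -0.0300, 0.2596, 0.2741, -0.9560, 0.1045]
J5: z=[0.6834, 0.2701, 0.6783] o=[0.4813, 0.2097, -0.4311] → [-0.4669, 0.1404, 0.4145, 0.6834, 0.2701, 0.6783]
q̇ = J⁺·V = [-0.3130, -0.8970, 0.2720, 0.0990, 0.3730]

-0.3130 -0.8970 0.2720 0.0990 0.3730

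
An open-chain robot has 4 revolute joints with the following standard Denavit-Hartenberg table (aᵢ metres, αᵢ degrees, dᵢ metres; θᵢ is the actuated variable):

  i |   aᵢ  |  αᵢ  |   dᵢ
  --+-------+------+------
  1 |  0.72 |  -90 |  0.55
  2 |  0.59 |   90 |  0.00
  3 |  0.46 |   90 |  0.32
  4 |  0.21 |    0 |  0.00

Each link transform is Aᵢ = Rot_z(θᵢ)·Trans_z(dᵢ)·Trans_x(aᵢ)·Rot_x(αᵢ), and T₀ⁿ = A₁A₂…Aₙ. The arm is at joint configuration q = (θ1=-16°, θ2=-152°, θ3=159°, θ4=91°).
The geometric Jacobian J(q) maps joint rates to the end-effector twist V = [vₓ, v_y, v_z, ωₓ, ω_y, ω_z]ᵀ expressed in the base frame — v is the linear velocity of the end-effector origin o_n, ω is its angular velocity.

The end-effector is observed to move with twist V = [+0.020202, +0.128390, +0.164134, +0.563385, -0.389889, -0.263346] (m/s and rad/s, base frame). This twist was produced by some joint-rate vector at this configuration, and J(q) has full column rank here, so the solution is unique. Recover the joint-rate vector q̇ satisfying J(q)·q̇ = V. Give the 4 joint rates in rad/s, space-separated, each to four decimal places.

o_n = [0.3588, 0.0672, 0.1590]
J₁: ẑ×o_n = [-0.0672, 0.3588, 0.0000], ω = ẑ
J2: z=[0.2756, 0.9613, 0.0000] o=[0.6921, -0.1985, 0.5500] → [-0.3758, 0.1078, 0.3936, 0.2756, 0.9613, 0.0000]
J3: z=[-0.4513, 0.1294, -0.8829] o=[0.1913, -0.0549, 0.8270] → [0.0214, -0.4493, -0.0768, -0.4513, 0.1294, -0.8829]
J4: z=[-0.0468, 0.9846, 0.1682] o=[0.4569, 0.0405, 0.3428] → [-0.1855, -0.0251, 0.0953, -0.0468, 0.9846, 0.1682]
q̇ = J⁺·V = [-0.9840, 0.3920, -0.9410, -0.6550]

-0.9840 0.3920 -0.9410 -0.6550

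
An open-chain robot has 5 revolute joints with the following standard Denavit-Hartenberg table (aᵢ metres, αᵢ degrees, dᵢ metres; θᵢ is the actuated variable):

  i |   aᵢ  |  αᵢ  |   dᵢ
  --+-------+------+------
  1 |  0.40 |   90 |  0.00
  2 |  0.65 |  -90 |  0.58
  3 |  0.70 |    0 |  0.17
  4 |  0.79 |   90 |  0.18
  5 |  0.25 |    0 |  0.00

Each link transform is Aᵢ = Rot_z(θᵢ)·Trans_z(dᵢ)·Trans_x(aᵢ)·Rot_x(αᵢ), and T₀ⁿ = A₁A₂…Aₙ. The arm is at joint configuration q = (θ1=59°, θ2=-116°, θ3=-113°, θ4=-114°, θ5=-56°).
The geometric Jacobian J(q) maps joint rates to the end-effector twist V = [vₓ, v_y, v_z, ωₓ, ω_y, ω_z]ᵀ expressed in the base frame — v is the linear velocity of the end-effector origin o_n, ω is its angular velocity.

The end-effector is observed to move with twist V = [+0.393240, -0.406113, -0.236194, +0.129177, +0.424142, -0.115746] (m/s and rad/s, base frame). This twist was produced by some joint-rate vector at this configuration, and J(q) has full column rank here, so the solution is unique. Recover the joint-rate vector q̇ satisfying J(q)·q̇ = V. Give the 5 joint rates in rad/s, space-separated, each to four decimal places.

-0.1330 -0.2980 0.6520 -0.2730 -0.2790

o_n = [0.7969, 0.2693, 0.1690]
J₁: ẑ×o_n = [-0.2693, 0.7969, 0.0000], ω = ẑ
J2: z=[0.8572, -0.5150, 0.0000] o=[0.2060, 0.3429, 0.0000] → [-0.0870, -0.1448, 0.2412, 0.8572, -0.5150, 0.0000]
J3: z=[0.4629, 0.7704, -0.4384] o=[0.5564, -0.2001, -0.5842] → [0.7860, -0.4541, 0.0320, 0.4629, 0.7704, -0.4384]
J4: z=[0.4629, 0.7704, -0.4384] o=[1.2492, -0.2982, -0.4129] → [0.6971, -0.0711, 0.6112, 0.4629, 0.7704, -0.4384]
J5: z=[-0.7497, 0.0764, -0.6573] o=[0.9589, 0.3405, -0.0076] → [-0.0333, 0.2389, 0.0658, -0.7497, 0.0764, -0.6573]
q̇ = J⁺·V = [-0.1330, -0.2980, 0.6520, -0.2730, -0.2790]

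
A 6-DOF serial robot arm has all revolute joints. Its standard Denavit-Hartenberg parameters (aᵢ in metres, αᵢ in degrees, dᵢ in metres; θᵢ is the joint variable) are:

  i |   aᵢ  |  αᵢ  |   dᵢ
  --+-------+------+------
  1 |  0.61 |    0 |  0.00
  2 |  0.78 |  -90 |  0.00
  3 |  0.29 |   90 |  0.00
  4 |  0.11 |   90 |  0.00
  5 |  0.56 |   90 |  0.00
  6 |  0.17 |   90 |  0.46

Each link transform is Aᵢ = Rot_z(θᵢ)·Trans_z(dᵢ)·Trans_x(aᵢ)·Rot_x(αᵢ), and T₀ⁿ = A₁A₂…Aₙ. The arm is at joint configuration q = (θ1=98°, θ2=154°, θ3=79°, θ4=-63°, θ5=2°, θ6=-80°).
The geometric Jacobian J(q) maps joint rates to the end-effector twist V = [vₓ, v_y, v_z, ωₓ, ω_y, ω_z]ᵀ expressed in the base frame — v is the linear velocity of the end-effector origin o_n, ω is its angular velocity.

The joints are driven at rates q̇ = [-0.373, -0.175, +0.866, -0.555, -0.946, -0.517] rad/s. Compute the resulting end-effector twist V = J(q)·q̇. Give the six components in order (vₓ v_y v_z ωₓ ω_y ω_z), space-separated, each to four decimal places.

0.6730 1.6682 0.6534 1.2098 -0.5210 -1.3747

o_n = [-0.7715, 0.3070, -0.8336]
J₁: ẑ×o_n = [-0.3070, -0.7715, 0.0000], ω = ẑ
J2: z=[0.0000, 0.0000, 1.0000] o=[-0.0849, 0.6041, 0.0000] → [0.2970, -0.6866, 0.0000, 0.0000, 0.0000, 1.0000]
J3: z=[0.9511, -0.3090, 0.0000] o=[-0.3259, -0.1378, 0.0000] → [0.2576, 0.7928, 0.2853, 0.9511, -0.3090, 0.0000]
J4: z=[-0.3033, -0.9336, 0.1908] o=[-0.3430, -0.1904, -0.2847] → [0.4176, -0.2483, -0.5509, -0.3033, -0.9336, 0.1908]
J5: z=[-0.3792, 0.3020, 0.8746] o=[-0.4392, -0.1692, -0.3337] → [-0.5675, -0.4803, -0.0802, -0.3792, 0.3020, 0.8746]
J6: z=[0.2726, 0.9397, -0.2062] o=[-0.9343, -0.0794, -0.5794] → [-0.1592, 0.0357, -0.0476, 0.2726, 0.9397, -0.2062]
V = J·q̇ = [0.6730, 1.6682, 0.6534, 1.2098, -0.5210, -1.3747]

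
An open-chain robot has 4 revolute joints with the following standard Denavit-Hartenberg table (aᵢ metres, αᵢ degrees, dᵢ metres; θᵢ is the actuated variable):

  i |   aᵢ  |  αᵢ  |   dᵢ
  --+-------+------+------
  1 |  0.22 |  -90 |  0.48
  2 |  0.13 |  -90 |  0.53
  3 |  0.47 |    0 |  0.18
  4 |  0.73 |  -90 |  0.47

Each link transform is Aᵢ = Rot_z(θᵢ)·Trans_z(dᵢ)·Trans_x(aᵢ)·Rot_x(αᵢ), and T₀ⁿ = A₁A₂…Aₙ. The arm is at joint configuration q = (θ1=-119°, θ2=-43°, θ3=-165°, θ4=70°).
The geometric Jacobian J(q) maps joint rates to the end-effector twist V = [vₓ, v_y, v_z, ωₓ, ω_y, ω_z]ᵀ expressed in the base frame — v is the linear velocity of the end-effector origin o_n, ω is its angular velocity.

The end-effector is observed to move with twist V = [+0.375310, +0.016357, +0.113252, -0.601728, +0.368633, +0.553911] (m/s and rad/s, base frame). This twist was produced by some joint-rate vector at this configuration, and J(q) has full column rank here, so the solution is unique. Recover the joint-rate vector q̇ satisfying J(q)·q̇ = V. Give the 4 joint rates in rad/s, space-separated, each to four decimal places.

0.5210 -0.7050 0.2760 -0.3210

o_n = [1.0218, -1.0007, -0.2597]
J₁: ẑ×o_n = [1.0007, 1.0218, -0.0000], ω = ẑ
J2: z=[0.8746, -0.4848, 0.0000] o=[-0.1067, -0.1924, 0.4800] → [0.3586, 0.6470, -0.1598, 0.8746, -0.4848, 0.0000]
J3: z=[-0.3306, -0.5965, -0.7314] o=[0.3108, -0.5325, 0.5687] → [0.1517, -0.7939, 0.5789, -0.3306, -0.5965, -0.7314]
J4: z=[-0.3306, -0.5965, -0.7314] o=[0.5186, -0.4085, 0.1274] → [-0.2022, -0.4960, 0.4960, -0.3306, -0.5965, -0.7314]
q̇ = J⁺·V = [0.5210, -0.7050, 0.2760, -0.3210]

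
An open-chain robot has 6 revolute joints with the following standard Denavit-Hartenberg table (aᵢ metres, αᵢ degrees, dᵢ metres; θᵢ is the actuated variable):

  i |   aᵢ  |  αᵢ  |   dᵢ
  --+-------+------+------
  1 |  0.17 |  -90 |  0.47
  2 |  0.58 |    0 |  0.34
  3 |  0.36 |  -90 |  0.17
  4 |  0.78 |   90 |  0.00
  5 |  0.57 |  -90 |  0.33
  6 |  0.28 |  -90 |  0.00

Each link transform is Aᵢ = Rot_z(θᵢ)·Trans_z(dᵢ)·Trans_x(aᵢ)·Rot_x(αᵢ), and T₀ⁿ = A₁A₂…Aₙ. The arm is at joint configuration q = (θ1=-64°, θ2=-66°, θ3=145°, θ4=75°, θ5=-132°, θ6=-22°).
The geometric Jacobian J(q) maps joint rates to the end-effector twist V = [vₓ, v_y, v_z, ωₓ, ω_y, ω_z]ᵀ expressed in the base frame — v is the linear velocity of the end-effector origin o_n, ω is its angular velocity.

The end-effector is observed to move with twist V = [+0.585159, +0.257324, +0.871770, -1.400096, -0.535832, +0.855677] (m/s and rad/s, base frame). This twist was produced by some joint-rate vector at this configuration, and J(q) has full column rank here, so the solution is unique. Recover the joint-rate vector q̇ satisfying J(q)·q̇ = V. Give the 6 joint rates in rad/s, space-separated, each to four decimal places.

0.5830 0.0790 -0.7760 0.7020 -0.4890 0.9330

o_n = [0.8777, -0.8748, 0.2946]
J₁: ẑ×o_n = [0.8748, 0.8777, -0.0000], ω = ẑ
J2: z=[0.8988, 0.4384, 0.0000] o=[0.0745, -0.1528, 0.4700] → [-0.0769, 0.1576, -1.0011, 0.8988, 0.4384, 0.0000]
J3: z=[0.8988, 0.4384, 0.0000] o=[0.4835, -0.2158, 0.9999] → [-0.3092, 0.6339, -0.7651, 0.8988, 0.4384, 0.0000]
J4: z=[-0.4303, 0.8823, -0.1908] o=[0.6664, -0.2030, 0.6465] → [-0.4386, -0.1917, 0.1027, -0.4303, 0.8823, -0.1908]
J5: z=[0.3134, -0.0522, -0.9482] o=[0.0062, -0.5679, 0.4483] → [-0.2830, -0.7782, -0.0507, 0.3134, -0.0522, -0.9482]
J6: z=[-0.3411, -0.9380, -0.0611] o=[0.6147, -0.7804, 0.3131] → [0.0116, -0.0224, 0.2789, -0.3411, -0.9380, -0.0611]
q̇ = J⁺·V = [0.5830, 0.0790, -0.7760, 0.7020, -0.4890, 0.9330]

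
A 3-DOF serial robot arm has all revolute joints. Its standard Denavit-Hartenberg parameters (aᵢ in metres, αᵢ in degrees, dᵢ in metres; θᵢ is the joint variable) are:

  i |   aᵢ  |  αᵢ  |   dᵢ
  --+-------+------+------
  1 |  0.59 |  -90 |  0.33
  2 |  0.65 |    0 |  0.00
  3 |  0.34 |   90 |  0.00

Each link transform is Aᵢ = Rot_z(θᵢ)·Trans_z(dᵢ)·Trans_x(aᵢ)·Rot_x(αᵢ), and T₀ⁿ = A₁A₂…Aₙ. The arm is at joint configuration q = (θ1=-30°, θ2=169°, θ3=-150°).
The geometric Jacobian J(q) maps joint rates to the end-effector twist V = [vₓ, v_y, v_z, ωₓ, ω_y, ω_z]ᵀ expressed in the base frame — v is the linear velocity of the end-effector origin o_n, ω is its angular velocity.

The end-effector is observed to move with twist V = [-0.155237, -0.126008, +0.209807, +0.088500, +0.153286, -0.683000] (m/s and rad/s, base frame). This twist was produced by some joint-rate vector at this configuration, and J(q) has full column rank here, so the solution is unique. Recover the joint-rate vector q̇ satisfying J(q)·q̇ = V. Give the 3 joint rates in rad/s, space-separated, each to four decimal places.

-0.6830 0.4180 -0.2410

o_n = [0.2368, -0.1367, 0.0953]
J₁: ẑ×o_n = [0.1367, 0.2368, -0.0000], ω = ẑ
J2: z=[0.5000, 0.8660, 0.0000] o=[0.5110, -0.2950, 0.3300] → [-0.2033, 0.1174, 0.3166, 0.5000, 0.8660, 0.0000]
J3: z=[0.5000, 0.8660, 0.0000] o=[-0.0416, 0.0240, 0.2060] → [-0.0959, 0.0553, -0.3215, 0.5000, 0.8660, 0.0000]
q̇ = J⁺·V = [-0.6830, 0.4180, -0.2410]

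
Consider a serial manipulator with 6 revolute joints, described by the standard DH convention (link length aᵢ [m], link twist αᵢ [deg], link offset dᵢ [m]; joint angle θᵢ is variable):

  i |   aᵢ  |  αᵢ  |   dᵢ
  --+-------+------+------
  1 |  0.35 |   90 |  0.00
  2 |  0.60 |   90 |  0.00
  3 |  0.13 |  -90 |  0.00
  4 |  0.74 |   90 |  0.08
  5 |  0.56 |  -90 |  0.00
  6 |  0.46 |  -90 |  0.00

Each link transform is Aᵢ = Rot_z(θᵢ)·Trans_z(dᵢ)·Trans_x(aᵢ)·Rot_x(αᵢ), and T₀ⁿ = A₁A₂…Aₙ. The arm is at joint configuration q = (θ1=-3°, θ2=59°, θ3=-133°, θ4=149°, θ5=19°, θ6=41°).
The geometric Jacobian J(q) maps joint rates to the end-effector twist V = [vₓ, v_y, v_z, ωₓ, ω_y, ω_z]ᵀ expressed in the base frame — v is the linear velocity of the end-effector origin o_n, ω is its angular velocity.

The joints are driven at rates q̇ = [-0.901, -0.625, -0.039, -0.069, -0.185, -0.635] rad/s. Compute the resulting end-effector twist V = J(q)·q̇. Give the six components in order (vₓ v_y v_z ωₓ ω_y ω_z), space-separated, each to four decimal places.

0.0704 -0.7859 -0.0772 -0.1466 -0.0232 -1.1681

o_n = [0.7657, -0.8054, 1.8557]
J₁: ẑ×o_n = [0.8054, 0.7657, -0.0000], ω = ẑ
J2: z=[-0.0523, -0.9986, 0.0000] o=[0.3495, -0.0183, 0.0000] → [-1.8531, 0.0971, 0.4568, -0.0523, -0.9986, 0.0000]
J3: z=[0.8560, -0.0449, -0.5150] o=[0.6581, -0.0345, 0.5143] → [-0.4572, -1.2036, -0.6551, 0.8560, -0.0449, -0.5150]
J4: z=[0.4119, 0.6614, 0.6269] o=[0.6175, 0.0628, 0.4383] → [1.4817, -0.4909, -0.4556, 0.4119, 0.6614, 0.6269]
J5: z=[-0.8947, 0.4241, 0.1404] o=[0.5224, -0.3421, 1.0556] → [0.4044, 0.7500, 0.3114, -0.8947, 0.4241, 0.1404]
J6: z=[0.4457, 0.8267, 0.3432] o=[0.5059, -0.5491, 1.5756] → [0.3195, -0.0357, -0.3290, 0.4457, 0.8267, 0.3432]
V = J·q̇ = [0.0704, -0.7859, -0.0772, -0.1466, -0.0232, -1.1681]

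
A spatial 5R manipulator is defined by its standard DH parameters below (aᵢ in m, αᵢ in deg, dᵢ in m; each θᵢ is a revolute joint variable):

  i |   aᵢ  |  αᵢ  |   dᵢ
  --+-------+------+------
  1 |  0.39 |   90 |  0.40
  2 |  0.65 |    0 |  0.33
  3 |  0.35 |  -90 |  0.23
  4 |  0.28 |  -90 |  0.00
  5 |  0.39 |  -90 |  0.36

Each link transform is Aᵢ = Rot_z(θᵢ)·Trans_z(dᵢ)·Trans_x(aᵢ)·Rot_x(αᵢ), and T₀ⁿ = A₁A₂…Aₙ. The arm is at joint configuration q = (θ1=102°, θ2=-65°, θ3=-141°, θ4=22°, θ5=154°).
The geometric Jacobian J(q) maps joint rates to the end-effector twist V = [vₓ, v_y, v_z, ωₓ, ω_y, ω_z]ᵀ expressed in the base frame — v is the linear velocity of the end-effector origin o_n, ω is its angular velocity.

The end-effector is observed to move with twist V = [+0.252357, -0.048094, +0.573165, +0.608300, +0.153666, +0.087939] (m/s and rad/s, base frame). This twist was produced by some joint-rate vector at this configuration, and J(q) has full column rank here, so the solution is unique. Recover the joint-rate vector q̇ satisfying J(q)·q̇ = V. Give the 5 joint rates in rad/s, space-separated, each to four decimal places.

o_n = [0.1213, 0.6444, 0.0302]
J₁: ẑ×o_n = [-0.6444, 0.1213, 0.0000], ω = ẑ
J2: z=[0.9781, 0.2079, 0.0000] o=[-0.0811, 0.3815, 0.4000] → [-0.0769, 0.3617, 0.2151, 0.9781, 0.2079, 0.0000]
J3: z=[0.9781, 0.2079, 0.0000] o=[0.1846, 0.7188, -0.1891] → [0.0456, -0.2145, -0.0596, 0.9781, 0.2079, 0.0000]
J4: z=[0.0911, -0.4288, -0.8988] o=[0.4750, 0.4589, -0.0357] → [0.1384, 0.3119, -0.1347, 0.0911, -0.4288, -0.8988]
J5: z=[-0.9769, 0.1366, -0.1642] o=[0.4209, 0.2089, 0.0781] → [0.0650, 0.0024, -0.3845, -0.9769, 0.1366, -0.1642]
q̇ = J⁺·V = [-0.7360, 0.4020, -0.6160, -0.7510, -0.9070]

-0.7360 0.4020 -0.6160 -0.7510 -0.9070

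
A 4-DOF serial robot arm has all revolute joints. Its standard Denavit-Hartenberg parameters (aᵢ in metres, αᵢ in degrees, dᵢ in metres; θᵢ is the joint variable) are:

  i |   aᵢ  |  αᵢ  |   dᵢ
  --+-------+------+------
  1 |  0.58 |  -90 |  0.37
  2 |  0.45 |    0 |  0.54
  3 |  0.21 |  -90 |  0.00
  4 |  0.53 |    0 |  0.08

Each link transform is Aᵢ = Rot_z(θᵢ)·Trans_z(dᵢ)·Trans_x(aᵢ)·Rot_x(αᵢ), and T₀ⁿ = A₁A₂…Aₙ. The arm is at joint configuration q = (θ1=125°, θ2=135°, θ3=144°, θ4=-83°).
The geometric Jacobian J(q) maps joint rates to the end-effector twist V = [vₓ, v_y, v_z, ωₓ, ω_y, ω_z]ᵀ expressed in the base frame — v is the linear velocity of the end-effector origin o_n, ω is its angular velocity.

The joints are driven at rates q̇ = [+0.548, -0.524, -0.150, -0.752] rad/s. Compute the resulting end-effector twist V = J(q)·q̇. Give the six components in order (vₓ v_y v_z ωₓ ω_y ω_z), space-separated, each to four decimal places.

0.1629 -0.6840 -0.4752 0.9781 -0.2218 0.6656

o_n = [-1.0934, -0.2971, 0.3105]
J₁: ẑ×o_n = [0.2971, -1.0934, 0.0000], ω = ẑ
J2: z=[-0.8192, -0.5736, 0.0000] o=[-0.3327, 0.4751, 0.3700] → [0.0341, -0.0487, 0.1962, -0.8192, -0.5736, 0.0000]
J3: z=[-0.8192, -0.5736, 0.0000] o=[-0.5925, -0.0953, 0.0518] → [-0.1484, 0.2119, -0.1220, -0.8192, -0.5736, 0.0000]
J4: z=[-0.5665, 0.8091, -0.1564] o=[-0.6113, -0.0684, 0.2592] → [0.0057, 0.1045, 0.5196, -0.5665, 0.8091, -0.1564]
V = J·q̇ = [0.1629, -0.6840, -0.4752, 0.9781, -0.2218, 0.6656]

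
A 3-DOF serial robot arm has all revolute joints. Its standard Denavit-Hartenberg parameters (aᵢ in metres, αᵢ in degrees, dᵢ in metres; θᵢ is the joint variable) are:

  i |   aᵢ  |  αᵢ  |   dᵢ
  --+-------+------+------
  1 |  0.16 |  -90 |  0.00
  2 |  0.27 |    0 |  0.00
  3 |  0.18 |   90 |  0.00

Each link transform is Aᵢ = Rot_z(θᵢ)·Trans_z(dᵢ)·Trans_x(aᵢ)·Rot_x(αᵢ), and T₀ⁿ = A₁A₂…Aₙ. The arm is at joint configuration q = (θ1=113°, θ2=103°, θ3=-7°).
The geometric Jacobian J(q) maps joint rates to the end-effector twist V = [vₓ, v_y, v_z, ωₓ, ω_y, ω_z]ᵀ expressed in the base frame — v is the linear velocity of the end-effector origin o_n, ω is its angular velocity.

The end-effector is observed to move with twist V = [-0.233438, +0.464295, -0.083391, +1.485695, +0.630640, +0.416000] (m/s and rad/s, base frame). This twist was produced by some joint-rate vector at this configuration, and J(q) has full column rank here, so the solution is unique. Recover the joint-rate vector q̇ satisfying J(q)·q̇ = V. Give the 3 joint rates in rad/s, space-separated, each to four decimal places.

o_n = [-0.0314, 0.0741, -0.4421]
J₁: ẑ×o_n = [-0.0741, -0.0314, 0.0000], ω = ẑ
J2: z=[-0.9205, -0.3907, 0.0000] o=[-0.0625, 0.1473, 0.0000] → [0.1727, -0.4069, 0.0796, -0.9205, -0.3907, 0.0000]
J3: z=[-0.9205, -0.3907, 0.0000] o=[-0.0388, 0.0914, -0.2631] → [0.0699, -0.1648, 0.0188, -0.9205, -0.3907, 0.0000]
q̇ = J⁺·V = [0.4160, -0.8730, -0.7410]

0.4160 -0.8730 -0.7410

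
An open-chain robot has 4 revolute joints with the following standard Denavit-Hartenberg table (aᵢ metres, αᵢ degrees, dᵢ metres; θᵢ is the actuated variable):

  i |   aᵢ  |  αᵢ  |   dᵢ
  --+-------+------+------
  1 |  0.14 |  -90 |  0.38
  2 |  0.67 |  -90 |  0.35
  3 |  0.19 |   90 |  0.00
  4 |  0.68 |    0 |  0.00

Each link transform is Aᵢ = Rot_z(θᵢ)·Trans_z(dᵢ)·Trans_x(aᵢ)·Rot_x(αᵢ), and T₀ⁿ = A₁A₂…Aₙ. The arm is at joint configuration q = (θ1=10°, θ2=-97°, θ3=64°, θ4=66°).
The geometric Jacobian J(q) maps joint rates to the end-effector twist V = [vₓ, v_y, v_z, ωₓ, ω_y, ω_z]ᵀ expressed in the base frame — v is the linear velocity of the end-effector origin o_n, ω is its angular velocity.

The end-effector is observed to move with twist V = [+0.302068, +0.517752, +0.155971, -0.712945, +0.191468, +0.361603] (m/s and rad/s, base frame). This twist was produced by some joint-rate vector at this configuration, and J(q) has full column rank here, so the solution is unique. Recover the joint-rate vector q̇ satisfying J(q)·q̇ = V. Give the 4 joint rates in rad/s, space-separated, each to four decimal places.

0.9780 0.5710 -0.7390 -0.5900

o_n = [0.6522, 0.0446, 1.3237]
J₁: ẑ×o_n = [-0.0446, 0.6522, 0.0000], ω = ẑ
J2: z=[-0.1736, 0.9848, 0.0000] o=[0.1379, 0.0243, 0.3800] → [0.9294, 0.1639, -0.5100, -0.1736, 0.9848, 0.0000]
J3: z=[0.9775, 0.1724, 0.1219] o=[-0.0033, 0.3548, 1.0450] → [0.0858, -0.1926, -0.4162, 0.9775, 0.1724, 0.1219]
J4: z=[-0.1840, 0.4127, 0.8921] o=[0.0163, 0.1849, 1.1277] → [0.2061, 0.6033, -0.2366, -0.1840, 0.4127, 0.8921]
q̇ = J⁺·V = [0.9780, 0.5710, -0.7390, -0.5900]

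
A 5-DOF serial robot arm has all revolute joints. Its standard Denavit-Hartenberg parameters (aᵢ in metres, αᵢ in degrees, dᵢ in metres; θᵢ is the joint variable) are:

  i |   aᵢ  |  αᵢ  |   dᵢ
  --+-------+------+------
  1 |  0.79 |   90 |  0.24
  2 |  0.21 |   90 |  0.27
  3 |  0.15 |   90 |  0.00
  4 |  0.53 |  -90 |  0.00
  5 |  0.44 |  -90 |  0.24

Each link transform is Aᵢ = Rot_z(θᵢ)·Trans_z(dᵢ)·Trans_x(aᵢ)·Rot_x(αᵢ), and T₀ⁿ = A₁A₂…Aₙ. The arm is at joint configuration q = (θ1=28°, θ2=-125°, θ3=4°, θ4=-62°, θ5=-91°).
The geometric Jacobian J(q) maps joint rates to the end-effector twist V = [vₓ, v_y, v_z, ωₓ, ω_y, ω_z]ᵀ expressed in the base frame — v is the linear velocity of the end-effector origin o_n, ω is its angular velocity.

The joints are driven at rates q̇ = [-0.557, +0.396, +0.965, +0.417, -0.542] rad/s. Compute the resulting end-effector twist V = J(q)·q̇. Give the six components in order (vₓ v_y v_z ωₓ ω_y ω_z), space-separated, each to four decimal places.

o_n = [0.4616, 0.3887, -0.6532]
J₁: ẑ×o_n = [-0.3887, 0.4616, 0.0000], ω = ẑ
J2: z=[0.4695, -0.8829, 0.0000] o=[0.6975, 0.3709, 0.2400] → [0.7886, 0.4193, -0.2000, 0.4695, -0.8829, 0.0000]
J3: z=[-0.7233, -0.3846, 0.5736] o=[0.7179, 0.0759, 0.0680] → [0.0979, -0.6686, -0.3248, -0.7233, -0.3846, 0.5736]
J4: z=[-0.5037, 0.8620, -0.0571] o=[0.6471, 0.0264, -0.0546] → [-0.4953, -0.2909, -0.0226, -0.5037, 0.8620, -0.0571]
J5: z=[-0.7567, -0.4721, -0.4522] o=[0.8680, 0.1242, -0.5263] → [0.1795, 0.0878, -0.3920, -0.7567, -0.4721, -0.4522]
V = J·q̇ = [0.3195, -0.9052, -0.1896, -0.3119, -0.1054, 0.2178]

0.3195 -0.9052 -0.1896 -0.3119 -0.1054 0.2178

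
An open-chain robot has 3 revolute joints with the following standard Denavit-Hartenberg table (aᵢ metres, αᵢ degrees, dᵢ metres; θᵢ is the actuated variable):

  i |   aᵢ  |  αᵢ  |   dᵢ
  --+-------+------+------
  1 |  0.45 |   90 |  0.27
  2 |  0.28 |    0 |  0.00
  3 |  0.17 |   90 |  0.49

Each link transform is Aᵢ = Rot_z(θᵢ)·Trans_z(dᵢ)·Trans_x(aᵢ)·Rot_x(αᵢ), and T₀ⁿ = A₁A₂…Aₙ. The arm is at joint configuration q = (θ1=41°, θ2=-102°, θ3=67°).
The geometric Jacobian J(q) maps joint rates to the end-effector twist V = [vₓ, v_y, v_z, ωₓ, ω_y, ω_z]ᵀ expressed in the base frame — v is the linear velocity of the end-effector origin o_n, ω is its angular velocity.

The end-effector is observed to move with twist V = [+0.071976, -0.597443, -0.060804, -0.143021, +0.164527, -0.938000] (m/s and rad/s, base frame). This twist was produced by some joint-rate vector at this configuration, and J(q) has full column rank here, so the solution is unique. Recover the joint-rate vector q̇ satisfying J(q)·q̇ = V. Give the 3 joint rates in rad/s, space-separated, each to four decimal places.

-0.9380 0.5230 -0.7410

o_n = [0.7223, -0.0214, -0.1014]
J₁: ẑ×o_n = [0.0214, 0.7223, -0.0000], ω = ẑ
J2: z=[0.6561, -0.7547, 0.0000] o=[0.3396, 0.2952, 0.2700] → [0.2803, 0.2437, 0.0810, 0.6561, -0.7547, 0.0000]
J3: z=[0.6561, -0.7547, 0.0000] o=[0.2957, 0.2570, -0.0039] → [0.0736, 0.0640, 0.1393, 0.6561, -0.7547, 0.0000]
q̇ = J⁺·V = [-0.9380, 0.5230, -0.7410]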